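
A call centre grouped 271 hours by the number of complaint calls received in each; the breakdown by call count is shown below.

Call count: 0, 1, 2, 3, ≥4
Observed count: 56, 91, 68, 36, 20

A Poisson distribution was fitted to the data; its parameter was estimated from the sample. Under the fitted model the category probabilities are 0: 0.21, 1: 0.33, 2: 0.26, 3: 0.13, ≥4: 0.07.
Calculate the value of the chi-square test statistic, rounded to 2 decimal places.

0.20

Expected counts E_i = n·p_i: 271×0.21 = 56.91, 271×0.33 = 89.43, 271×0.26 = 70.46, 271×0.13 = 35.23, 271×0.07 = 18.97.
χ² = (56−56.91)²/56.91 + (91−89.43)²/89.43 + (68−70.46)²/70.46 + (36−35.23)²/35.23 + (20−18.97)²/18.97
   = 0.015 + 0.028 + 0.086 + 0.017 + 0.056
Sum = 0.20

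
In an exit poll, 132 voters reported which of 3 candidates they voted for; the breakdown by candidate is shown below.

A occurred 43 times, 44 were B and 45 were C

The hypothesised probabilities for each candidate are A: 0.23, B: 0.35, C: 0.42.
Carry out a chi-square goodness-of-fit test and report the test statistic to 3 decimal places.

7.333

Expected counts E_i = n·p_i: 132×0.23 = 30.36, 132×0.35 = 46.2, 132×0.42 = 55.44.
A: (43 − 30.36)²/30.36 = 159.7696/30.36 = 5.2625
B: (44 − 46.2)²/46.2 = 4.84/46.2 = 0.1048
C: (45 − 55.44)²/55.44 = 108.9936/55.44 = 1.9660
Sum = 7.333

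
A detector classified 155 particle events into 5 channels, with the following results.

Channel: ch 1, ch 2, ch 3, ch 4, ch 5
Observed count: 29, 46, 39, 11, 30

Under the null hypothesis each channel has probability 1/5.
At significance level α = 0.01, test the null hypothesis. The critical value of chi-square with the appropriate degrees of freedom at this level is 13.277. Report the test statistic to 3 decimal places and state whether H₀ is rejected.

22.387; reject

Under H₀ each category has probability 1/5, so each expected count is 155/5 = 31.
ch 1: (29 − 31)²/31 = 4/31 = 0.1290
ch 2: (46 − 31)²/31 = 225/31 = 7.2581
ch 3: (39 − 31)²/31 = 64/31 = 2.0645
ch 4: (11 − 31)²/31 = 400/31 = 12.9032
ch 5: (30 − 31)²/31 = 1/31 = 0.0323
Sum = 22.387
df = 4. Since 22.387 > 13.277, we reject H₀.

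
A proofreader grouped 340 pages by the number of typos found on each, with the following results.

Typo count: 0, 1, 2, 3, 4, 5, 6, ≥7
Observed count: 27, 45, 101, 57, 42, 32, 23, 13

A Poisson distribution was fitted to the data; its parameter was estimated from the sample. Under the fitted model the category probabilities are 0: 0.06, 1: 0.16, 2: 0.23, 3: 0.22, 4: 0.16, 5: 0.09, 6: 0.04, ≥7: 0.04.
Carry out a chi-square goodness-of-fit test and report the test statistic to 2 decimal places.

24.06

Expected counts E_i = n·p_i: 340×0.06 = 20.4, 340×0.16 = 54.4, 340×0.23 = 78.2, 340×0.22 = 74.8, 340×0.16 = 54.4, 340×0.09 = 30.6, 340×0.04 = 13.6, 340×0.04 = 13.6.
0: (27 − 20.4)²/20.4 = 43.56/20.4 = 2.135
1: (45 − 54.4)²/54.4 = 88.36/54.4 = 1.624
2: (101 − 78.2)²/78.2 = 519.84/78.2 = 6.648
3: (57 − 74.8)²/74.8 = 316.84/74.8 = 4.236
4: (42 − 54.4)²/54.4 = 153.76/54.4 = 2.826
5: (32 − 30.6)²/30.6 = 1.96/30.6 = 0.064
6: (23 − 13.6)²/13.6 = 88.36/13.6 = 6.497
≥7: (13 − 13.6)²/13.6 = 0.36/13.6 = 0.026
Sum = 24.06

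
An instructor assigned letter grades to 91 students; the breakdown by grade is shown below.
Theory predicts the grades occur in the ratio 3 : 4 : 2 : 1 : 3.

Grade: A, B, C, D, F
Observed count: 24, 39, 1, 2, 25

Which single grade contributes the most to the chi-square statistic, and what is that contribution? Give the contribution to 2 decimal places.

Ratio total = 13. Expected counts: 91×3/13 = 21, 91×4/13 = 28, 91×2/13 = 14, 91×1/13 = 7, 91×3/13 = 21.
χ² = (24−21)²/21 + (39−28)²/28 + (1−14)²/14 + (2−7)²/7 + (25−21)²/21
   = 0.429 + 4.321 + 12.071 + 3.571 + 0.762
The largest term is for C: 12.07.

C, 12.07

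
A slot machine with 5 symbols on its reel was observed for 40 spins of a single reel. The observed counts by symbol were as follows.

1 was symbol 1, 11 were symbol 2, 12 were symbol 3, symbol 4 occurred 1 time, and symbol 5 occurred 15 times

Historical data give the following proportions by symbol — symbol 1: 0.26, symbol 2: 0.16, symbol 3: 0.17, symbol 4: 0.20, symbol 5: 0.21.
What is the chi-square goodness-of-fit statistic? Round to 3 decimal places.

27.090

Expected counts E_i = n·p_i: 40×0.26 = 10.4, 40×0.16 = 6.4, 40×0.17 = 6.8, 40×0.20 = 8, 40×0.21 = 8.4.
cat           O        E   (O−E)²/E
symbol 1      1     10.4     8.4962
symbol 2     11      6.4     3.3063
symbol 3     12      6.8     3.9765
symbol 4      1        8     6.1250
symbol 5     15      8.4     5.1857
Sum = 27.090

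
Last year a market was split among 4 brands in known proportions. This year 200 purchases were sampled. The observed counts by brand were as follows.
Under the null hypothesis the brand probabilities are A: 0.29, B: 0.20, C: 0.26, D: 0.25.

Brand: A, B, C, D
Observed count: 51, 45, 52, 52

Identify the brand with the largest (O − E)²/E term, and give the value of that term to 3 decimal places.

Expected counts E_i = n·p_i: 200×0.29 = 58, 200×0.20 = 40, 200×0.26 = 52, 200×0.25 = 50.
cat         O        E   (O−E)²/E
A          51       58     0.8448
B          45       40     0.6250
C          52       52     0.0000
D          52       50     0.0800
The largest term is for A: 0.845.

A, 0.845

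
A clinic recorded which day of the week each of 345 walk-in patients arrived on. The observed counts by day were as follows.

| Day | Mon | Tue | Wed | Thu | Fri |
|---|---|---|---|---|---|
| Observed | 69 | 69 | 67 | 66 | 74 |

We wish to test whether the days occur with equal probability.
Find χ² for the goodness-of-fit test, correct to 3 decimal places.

0.551

Under H₀ each category has probability 1/5, so each expected count is 345/5 = 69.
cat         O        E   (O−E)²/E
Mon        69       69     0.0000
Tue        69       69     0.0000
Wed        67       69     0.0580
Thu        66       69     0.1304
Fri        74       69     0.3623
Sum = 0.551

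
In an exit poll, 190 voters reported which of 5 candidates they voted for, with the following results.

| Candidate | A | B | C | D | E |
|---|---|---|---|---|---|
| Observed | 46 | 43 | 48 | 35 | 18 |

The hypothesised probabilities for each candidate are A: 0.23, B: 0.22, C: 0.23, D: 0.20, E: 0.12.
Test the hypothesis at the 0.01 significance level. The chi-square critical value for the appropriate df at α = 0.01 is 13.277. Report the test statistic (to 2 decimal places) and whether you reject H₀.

Expected counts E_i = n·p_i: 190×0.23 = 43.7, 190×0.22 = 41.8, 190×0.23 = 43.7, 190×0.20 = 38, 190×0.12 = 22.8.
cat         O        E   (O−E)²/E
A          46     43.7      0.121
B          43     41.8      0.034
C          48     43.7      0.423
D          35       38      0.237
E          18     22.8      1.011
Sum = 1.83
df = 4. Since 1.83 < 13.277, we do not reject H₀.

1.83; do not reject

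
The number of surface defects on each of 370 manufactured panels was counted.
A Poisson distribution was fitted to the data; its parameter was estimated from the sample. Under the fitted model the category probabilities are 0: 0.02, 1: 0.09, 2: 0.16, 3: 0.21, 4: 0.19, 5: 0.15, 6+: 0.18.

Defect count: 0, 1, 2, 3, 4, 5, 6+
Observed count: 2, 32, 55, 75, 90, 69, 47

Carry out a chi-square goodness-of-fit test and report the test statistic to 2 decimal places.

Expected counts E_i = n·p_i: 370×0.02 = 7.4, 370×0.09 = 33.3, 370×0.16 = 59.2, 370×0.21 = 77.7, 370×0.19 = 70.3, 370×0.15 = 55.5, 370×0.18 = 66.6.
cat         O        E   (O−E)²/E
0           2      7.4      3.941
1          32     33.3      0.051
2          55     59.2      0.298
3          75     77.7      0.094
4          90     70.3      5.520
5          69     55.5      3.284
6+         47     66.6      5.768
Sum = 18.96

18.96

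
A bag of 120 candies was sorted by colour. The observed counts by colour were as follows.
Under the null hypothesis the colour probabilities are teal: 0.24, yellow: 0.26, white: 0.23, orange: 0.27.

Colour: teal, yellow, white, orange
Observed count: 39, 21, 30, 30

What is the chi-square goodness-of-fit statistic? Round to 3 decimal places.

7.334

Expected counts E_i = n·p_i: 120×0.24 = 28.8, 120×0.26 = 31.2, 120×0.23 = 27.6, 120×0.27 = 32.4.
teal: (39 − 28.8)²/28.8 = 104.04/28.8 = 3.6125
yellow: (21 − 31.2)²/31.2 = 104.04/31.2 = 3.3346
white: (30 − 27.6)²/27.6 = 5.76/27.6 = 0.2087
orange: (30 − 32.4)²/32.4 = 5.76/32.4 = 0.1778
Sum = 7.334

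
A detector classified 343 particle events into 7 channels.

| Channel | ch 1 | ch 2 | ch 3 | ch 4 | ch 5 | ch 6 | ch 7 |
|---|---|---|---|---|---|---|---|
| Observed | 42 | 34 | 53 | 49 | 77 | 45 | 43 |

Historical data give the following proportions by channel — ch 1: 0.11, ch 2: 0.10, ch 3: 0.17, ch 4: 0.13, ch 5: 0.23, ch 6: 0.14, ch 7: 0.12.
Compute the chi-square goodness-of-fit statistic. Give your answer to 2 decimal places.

1.72

Expected counts E_i = n·p_i: 343×0.11 = 37.73, 343×0.10 = 34.3, 343×0.17 = 58.31, 343×0.13 = 44.59, 343×0.23 = 78.89, 343×0.14 = 48.02, 343×0.12 = 41.16.
ch 1: (42 − 37.73)²/37.73 = 18.2329/37.73 = 0.483
ch 2: (34 − 34.3)²/34.3 = 0.09/34.3 = 0.003
ch 3: (53 − 58.31)²/58.31 = 28.1961/58.31 = 0.484
ch 4: (49 − 44.59)²/44.59 = 19.4481/44.59 = 0.436
ch 5: (77 − 78.89)²/78.89 = 3.5721/78.89 = 0.045
ch 6: (45 − 48.02)²/48.02 = 9.1204/48.02 = 0.190
ch 7: (43 − 41.16)²/41.16 = 3.3856/41.16 = 0.082
Sum = 1.72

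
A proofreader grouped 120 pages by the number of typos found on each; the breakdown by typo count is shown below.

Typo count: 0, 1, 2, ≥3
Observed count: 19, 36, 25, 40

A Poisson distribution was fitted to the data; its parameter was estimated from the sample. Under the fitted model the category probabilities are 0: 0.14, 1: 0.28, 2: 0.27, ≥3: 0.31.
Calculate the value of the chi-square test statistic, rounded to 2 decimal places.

Expected counts E_i = n·p_i: 120×0.14 = 16.8, 120×0.28 = 33.6, 120×0.27 = 32.4, 120×0.31 = 37.2.
0: (19 − 16.8)²/16.8 = 4.84/16.8 = 0.288
1: (36 − 33.6)²/33.6 = 5.76/33.6 = 0.171
2: (25 − 32.4)²/32.4 = 54.76/32.4 = 1.690
≥3: (40 − 37.2)²/37.2 = 7.84/37.2 = 0.211
Sum = 2.36

2.36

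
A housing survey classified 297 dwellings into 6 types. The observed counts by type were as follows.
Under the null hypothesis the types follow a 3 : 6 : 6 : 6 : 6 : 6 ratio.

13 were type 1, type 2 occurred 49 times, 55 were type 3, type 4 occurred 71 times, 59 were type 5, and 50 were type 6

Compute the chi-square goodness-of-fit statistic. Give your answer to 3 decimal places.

13.852

Ratio total = 33. Expected counts: 297×3/33 = 27, 297×6/33 = 54, 297×6/33 = 54, 297×6/33 = 54, 297×6/33 = 54, 297×6/33 = 54.
cat         O        E   (O−E)²/E
type 1     13       27     7.2593
type 2     49       54     0.4630
type 3     55       54     0.0185
type 4     71       54     5.3519
type 5     59       54     0.4630
type 6     50       54     0.2963
Sum = 13.852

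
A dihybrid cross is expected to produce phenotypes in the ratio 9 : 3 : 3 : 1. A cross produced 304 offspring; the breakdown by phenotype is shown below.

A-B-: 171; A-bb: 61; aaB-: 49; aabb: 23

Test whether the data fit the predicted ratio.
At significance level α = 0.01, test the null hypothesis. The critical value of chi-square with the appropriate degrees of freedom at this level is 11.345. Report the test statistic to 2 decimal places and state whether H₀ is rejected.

Ratio total = 16. Expected counts: 304×9/16 = 171, 304×3/16 = 57, 304×3/16 = 57, 304×1/16 = 19.
cat         O        E   (O−E)²/E
A-B-      171      171      0.000
A-bb       61       57      0.281
aaB-       49       57      1.123
aabb       23       19      0.842
Sum = 2.25
df = 3. Since 2.25 < 11.345, we do not reject H₀.

2.25; do not reject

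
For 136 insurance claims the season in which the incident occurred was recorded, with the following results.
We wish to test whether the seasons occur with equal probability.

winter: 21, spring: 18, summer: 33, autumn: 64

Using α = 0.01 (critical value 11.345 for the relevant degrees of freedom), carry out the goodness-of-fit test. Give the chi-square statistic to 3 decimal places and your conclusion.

39.000; reject

Expected count for each of the 4 categories: 136/4 = 34.
cat         O        E   (O−E)²/E
winter     21       34     4.9706
spring     18       34     7.5294
summer     33       34     0.0294
autumn     64       34    26.4706
Sum = 39.000
df = 3. Since 39.000 > 11.345, we reject H₀.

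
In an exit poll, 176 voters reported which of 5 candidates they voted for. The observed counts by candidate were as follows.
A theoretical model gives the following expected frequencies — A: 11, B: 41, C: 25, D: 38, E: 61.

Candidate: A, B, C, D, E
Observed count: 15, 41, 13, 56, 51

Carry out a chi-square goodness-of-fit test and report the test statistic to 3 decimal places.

17.380

χ² = (15−11)²/11 + (41−41)²/41 + (13−25)²/25 + (56−38)²/38 + (51−61)²/61
   = 1.4545 + 0.0000 + 5.7600 + 8.5263 + 1.6393
Sum = 17.380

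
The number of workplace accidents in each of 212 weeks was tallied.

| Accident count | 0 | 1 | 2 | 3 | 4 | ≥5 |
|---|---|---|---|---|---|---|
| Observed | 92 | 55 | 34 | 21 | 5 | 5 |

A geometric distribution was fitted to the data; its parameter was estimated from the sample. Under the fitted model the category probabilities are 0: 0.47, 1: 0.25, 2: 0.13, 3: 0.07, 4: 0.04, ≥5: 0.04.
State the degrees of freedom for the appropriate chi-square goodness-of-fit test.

There are k = 6 categories and 1 parameter estimated from the data, so df = 6 − 1 − 1 = 4.

4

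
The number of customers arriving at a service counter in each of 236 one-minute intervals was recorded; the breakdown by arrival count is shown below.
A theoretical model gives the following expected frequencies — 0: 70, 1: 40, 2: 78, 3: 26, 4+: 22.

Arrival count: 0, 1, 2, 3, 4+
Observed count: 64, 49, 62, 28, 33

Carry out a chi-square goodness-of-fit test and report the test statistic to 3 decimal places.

11.475

χ² = (64−70)²/70 + (49−40)²/40 + (62−78)²/78 + (28−26)²/26 + (33−22)²/22
   = 0.5143 + 2.0250 + 3.2821 + 0.1538 + 5.5000
Sum = 11.475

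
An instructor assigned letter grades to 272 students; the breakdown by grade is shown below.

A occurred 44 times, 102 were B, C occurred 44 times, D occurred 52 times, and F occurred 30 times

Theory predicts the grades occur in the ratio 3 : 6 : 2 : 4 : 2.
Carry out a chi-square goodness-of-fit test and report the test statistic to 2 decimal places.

7.58

Ratio total = 17. Expected counts: 272×3/17 = 48, 272×6/17 = 96, 272×2/17 = 32, 272×4/17 = 64, 272×2/17 = 32.
χ² = (44−48)²/48 + (102−96)²/96 + (44−32)²/32 + (52−64)²/64 + (30−32)²/32
   = 0.333 + 0.375 + 4.500 + 2.250 + 0.125
Sum = 7.58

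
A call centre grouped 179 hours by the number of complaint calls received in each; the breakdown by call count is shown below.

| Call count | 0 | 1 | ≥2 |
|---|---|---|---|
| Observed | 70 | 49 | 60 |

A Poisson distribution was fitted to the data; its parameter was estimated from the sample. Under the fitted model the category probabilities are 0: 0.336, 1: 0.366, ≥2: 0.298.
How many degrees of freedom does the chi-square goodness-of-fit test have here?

1

There are k = 3 categories and 1 parameter estimated from the data, so df = 3 − 1 − 1 = 1.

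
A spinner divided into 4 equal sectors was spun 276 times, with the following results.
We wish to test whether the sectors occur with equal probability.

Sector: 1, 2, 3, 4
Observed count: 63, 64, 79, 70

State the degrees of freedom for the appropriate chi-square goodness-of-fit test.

There are k = 4 categories and no parameters were estimated from the data, so df = 4 − 1 = 3.

3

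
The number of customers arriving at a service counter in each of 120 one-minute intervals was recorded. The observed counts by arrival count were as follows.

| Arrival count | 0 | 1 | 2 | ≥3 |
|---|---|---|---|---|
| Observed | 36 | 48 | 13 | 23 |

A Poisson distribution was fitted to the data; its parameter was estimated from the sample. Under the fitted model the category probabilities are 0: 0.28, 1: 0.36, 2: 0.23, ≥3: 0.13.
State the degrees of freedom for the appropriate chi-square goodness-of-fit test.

2

There are k = 4 categories and 1 parameter estimated from the data, so df = 4 − 1 − 1 = 2.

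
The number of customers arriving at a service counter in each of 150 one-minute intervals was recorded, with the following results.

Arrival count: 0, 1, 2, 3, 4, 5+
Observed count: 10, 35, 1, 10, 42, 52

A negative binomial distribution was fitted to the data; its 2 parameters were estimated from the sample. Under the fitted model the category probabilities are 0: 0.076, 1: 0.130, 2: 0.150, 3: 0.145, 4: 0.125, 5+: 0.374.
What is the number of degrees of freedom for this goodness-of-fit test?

There are k = 6 categories and 2 parameters estimated from the data, so df = 6 − 1 − 2 = 3.

3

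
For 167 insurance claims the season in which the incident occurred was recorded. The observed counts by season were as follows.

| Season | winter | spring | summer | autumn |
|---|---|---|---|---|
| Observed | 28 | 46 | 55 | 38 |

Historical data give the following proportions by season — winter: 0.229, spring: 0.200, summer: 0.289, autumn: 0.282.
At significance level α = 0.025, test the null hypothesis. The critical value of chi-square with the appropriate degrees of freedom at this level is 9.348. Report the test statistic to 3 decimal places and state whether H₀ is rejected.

10.193; reject

Expected counts E_i = n·p_i: 167×0.229 = 38.243, 167×0.200 = 33.4, 167×0.289 = 48.263, 167×0.282 = 47.094.
cat         O        E   (O−E)²/E
winter     28   38.243     2.7435
spring     46     33.4     4.7533
summer     55   48.263     0.9404
autumn     38   47.094     1.7561
Sum = 10.193
df = 3. Since 10.193 > 9.348, we reject H₀.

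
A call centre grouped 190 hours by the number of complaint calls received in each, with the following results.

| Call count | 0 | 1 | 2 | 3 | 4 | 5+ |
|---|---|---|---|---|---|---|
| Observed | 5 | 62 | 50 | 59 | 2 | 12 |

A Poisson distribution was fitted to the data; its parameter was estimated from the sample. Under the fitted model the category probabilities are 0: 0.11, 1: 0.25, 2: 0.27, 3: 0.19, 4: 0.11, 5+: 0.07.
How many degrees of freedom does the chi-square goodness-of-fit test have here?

4

There are k = 6 categories and 1 parameter estimated from the data, so df = 6 − 1 − 1 = 4.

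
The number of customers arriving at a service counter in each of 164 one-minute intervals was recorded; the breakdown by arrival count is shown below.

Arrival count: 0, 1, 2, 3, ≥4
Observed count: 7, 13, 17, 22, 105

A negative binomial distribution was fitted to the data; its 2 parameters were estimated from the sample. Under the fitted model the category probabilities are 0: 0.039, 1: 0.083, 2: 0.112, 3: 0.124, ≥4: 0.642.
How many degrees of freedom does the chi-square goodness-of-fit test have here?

2

There are k = 5 categories and 2 parameters estimated from the data, so df = 5 − 1 − 2 = 2.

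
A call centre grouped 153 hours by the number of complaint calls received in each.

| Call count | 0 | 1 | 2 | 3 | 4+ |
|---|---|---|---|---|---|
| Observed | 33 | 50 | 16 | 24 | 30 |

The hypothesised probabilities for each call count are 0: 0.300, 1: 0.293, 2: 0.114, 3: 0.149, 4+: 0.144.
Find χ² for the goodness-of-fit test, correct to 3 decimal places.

Expected counts E_i = n·p_i: 153×0.300 = 45.9, 153×0.293 = 44.829, 153×0.114 = 17.442, 153×0.149 = 22.797, 153×0.144 = 22.032.
cat         O        E   (O−E)²/E
0          33     45.9     3.6255
1          50   44.829     0.5965
2          16   17.442     0.1192
3          24   22.797     0.0635
4+         30   22.032     2.8817
Sum = 7.286

7.286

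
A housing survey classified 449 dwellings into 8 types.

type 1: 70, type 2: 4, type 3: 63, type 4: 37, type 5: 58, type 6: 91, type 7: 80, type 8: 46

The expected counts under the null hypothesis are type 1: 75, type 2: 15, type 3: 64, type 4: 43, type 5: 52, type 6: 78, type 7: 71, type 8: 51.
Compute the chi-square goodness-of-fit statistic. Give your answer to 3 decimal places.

cat         O        E   (O−E)²/E
type 1     70       75     0.3333
type 2      4       15     8.0667
type 3     63       64     0.0156
type 4     37       43     0.8372
type 5     58       52     0.6923
type 6     91       78     2.1667
type 7     80       71     1.1408
type 8     46       51     0.4902
Sum = 13.743

13.743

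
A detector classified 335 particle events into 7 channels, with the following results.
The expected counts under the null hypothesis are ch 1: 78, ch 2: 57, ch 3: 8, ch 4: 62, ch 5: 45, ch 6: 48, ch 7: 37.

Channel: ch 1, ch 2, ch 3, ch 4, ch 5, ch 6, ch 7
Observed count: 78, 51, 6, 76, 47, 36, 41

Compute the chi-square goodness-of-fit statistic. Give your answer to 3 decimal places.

7.814

χ² = (78−78)²/78 + (51−57)²/57 + (6−8)²/8 + (76−62)²/62 + (47−45)²/45 + (36−48)²/48 + (41−37)²/37
   = 0.0000 + 0.6316 + 0.5000 + 3.1613 + 0.0889 + 3.0000 + 0.4324
Sum = 7.814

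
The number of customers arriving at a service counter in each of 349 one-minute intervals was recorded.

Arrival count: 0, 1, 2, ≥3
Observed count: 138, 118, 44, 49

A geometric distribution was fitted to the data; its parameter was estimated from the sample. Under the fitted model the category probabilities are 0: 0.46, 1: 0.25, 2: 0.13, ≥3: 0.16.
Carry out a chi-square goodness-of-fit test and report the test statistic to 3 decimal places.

14.881

Expected counts E_i = n·p_i: 349×0.46 = 160.54, 349×0.25 = 87.25, 349×0.13 = 45.37, 349×0.16 = 55.84.
cat         O        E   (O−E)²/E
0         138   160.54     3.1646
1         118    87.25    10.8374
2          44    45.37     0.0414
≥3         49    55.84     0.8379
Sum = 14.881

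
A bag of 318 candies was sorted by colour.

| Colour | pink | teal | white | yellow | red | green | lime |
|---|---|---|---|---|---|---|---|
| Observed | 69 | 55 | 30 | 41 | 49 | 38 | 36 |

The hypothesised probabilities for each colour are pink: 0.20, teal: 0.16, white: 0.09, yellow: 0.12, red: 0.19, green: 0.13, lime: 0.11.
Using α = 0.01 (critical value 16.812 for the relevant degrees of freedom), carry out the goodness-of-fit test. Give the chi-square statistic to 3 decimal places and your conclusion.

Expected counts E_i = n·p_i: 318×0.20 = 63.6, 318×0.16 = 50.88, 318×0.09 = 28.62, 318×0.12 = 38.16, 318×0.19 = 60.42, 318×0.13 = 41.34, 318×0.11 = 34.98.
pink: (69 − 63.6)²/63.6 = 29.16/63.6 = 0.4585
teal: (55 − 50.88)²/50.88 = 16.9744/50.88 = 0.3336
white: (30 − 28.62)²/28.62 = 1.9044/28.62 = 0.0665
yellow: (41 − 38.16)²/38.16 = 8.0656/38.16 = 0.2114
red: (49 − 60.42)²/60.42 = 130.4164/60.42 = 2.1585
green: (38 − 41.34)²/41.34 = 11.1556/41.34 = 0.2699
lime: (36 − 34.98)²/34.98 = 1.0404/34.98 = 0.0297
Sum = 3.528
df = 6. Since 3.528 < 16.812, we do not reject H₀.

3.528; do not reject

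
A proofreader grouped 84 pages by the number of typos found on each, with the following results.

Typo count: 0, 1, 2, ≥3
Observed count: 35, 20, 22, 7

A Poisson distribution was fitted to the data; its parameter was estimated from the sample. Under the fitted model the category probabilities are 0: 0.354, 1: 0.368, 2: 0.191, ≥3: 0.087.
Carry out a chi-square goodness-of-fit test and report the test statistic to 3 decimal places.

7.008

Expected counts E_i = n·p_i: 84×0.354 = 29.736, 84×0.368 = 30.912, 84×0.191 = 16.044, 84×0.087 = 7.308.
0: (35 − 29.736)²/29.736 = 27.709696/29.736 = 0.9319
1: (20 − 30.912)²/30.912 = 119.071744/30.912 = 3.8520
2: (22 − 16.044)²/16.044 = 35.473936/16.044 = 2.2110
≥3: (7 − 7.308)²/7.308 = 0.094864/7.308 = 0.0130
Sum = 7.008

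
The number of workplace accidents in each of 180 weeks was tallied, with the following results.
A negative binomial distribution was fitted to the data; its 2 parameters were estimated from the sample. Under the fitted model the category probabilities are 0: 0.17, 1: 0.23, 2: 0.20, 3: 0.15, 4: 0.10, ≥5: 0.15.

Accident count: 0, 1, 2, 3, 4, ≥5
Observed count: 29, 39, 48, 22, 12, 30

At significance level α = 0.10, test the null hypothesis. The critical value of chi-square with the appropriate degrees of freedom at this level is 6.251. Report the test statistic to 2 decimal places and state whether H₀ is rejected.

7.48; reject

Expected counts E_i = n·p_i: 180×0.17 = 30.6, 180×0.23 = 41.4, 180×0.20 = 36, 180×0.15 = 27, 180×0.10 = 18, 180×0.15 = 27.
χ² = (29−30.6)²/30.6 + (39−41.4)²/41.4 + (48−36)²/36 + (22−27)²/27 + (12−18)²/18 + (30−27)²/27
   = 0.084 + 0.139 + 4.000 + 0.926 + 2.000 + 0.333
Sum = 7.48
df = 3. Since 7.48 > 6.251, we reject H₀.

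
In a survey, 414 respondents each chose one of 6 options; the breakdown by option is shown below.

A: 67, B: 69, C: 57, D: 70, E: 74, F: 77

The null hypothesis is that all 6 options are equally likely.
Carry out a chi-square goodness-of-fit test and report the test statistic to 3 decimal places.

Under H₀ each category has probability 1/6, so each expected count is 414/6 = 69.
χ² = (67−69)²/69 + (69−69)²/69 + (57−69)²/69 + (70−69)²/69 + (74−69)²/69 + (77−69)²/69
   = 0.0580 + 0.0000 + 2.0870 + 0.0145 + 0.3623 + 0.9275
Sum = 3.449

3.449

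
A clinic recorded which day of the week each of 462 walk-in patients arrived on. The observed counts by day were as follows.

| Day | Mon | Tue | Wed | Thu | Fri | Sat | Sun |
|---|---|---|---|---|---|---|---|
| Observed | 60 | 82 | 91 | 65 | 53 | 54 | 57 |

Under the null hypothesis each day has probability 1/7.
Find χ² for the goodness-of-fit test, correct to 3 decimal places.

19.879

Under H₀ each category has probability 1/7, so each expected count is 462/7 = 66.
χ² = (60−66)²/66 + (82−66)²/66 + (91−66)²/66 + (65−66)²/66 + (53−66)²/66 + (54−66)²/66 + (57−66)²/66
   = 0.5455 + 3.8788 + 9.4697 + 0.0152 + 2.5606 + 2.1818 + 1.2273
Sum = 19.879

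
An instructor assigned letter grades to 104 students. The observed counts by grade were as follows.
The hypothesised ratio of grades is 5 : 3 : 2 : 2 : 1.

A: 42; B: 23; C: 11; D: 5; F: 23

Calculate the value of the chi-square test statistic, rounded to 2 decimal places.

37.39

Ratio total = 13. Expected counts: 104×5/13 = 40, 104×3/13 = 24, 104×2/13 = 16, 104×2/13 = 16, 104×1/13 = 8.
χ² = (42−40)²/40 + (23−24)²/24 + (11−16)²/16 + (5−16)²/16 + (23−8)²/8
   = 0.100 + 0.042 + 1.563 + 7.563 + 28.125
Sum = 37.39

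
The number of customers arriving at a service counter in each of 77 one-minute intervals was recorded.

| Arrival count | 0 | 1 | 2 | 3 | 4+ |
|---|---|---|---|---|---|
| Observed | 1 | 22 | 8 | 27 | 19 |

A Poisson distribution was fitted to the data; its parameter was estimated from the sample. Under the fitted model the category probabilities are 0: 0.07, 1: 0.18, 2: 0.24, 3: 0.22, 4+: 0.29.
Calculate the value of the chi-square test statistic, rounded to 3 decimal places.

20.770

Expected counts E_i = n·p_i: 77×0.07 = 5.39, 77×0.18 = 13.86, 77×0.24 = 18.48, 77×0.22 = 16.94, 77×0.29 = 22.33.
cat         O        E   (O−E)²/E
0           1     5.39     3.5755
1          22    13.86     4.7806
2           8    18.48     5.9432
3          27    16.94     5.9742
4+         19    22.33     0.4966
Sum = 20.770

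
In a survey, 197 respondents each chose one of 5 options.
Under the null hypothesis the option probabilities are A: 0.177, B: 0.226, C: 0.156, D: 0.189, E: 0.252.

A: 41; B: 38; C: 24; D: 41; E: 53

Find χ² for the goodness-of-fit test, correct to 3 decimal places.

4.116

Expected counts E_i = n·p_i: 197×0.177 = 34.869, 197×0.226 = 44.522, 197×0.156 = 30.732, 197×0.189 = 37.233, 197×0.252 = 49.644.
cat         O        E   (O−E)²/E
A          41   34.869     1.0780
B          38   44.522     0.9554
C          24   30.732     1.4747
D          41   37.233     0.3811
E          53   49.644     0.2269
Sum = 4.116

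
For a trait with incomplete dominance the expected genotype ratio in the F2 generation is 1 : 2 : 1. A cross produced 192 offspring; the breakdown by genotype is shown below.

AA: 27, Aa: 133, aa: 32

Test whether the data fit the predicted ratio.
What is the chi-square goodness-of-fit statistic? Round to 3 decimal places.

Ratio total = 4. Expected counts: 192×1/4 = 48, 192×2/4 = 96, 192×1/4 = 48.
cat         O        E   (O−E)²/E
AA         27       48     9.1875
Aa        133       96    14.2604
aa         32       48     5.3333
Sum = 28.781

28.781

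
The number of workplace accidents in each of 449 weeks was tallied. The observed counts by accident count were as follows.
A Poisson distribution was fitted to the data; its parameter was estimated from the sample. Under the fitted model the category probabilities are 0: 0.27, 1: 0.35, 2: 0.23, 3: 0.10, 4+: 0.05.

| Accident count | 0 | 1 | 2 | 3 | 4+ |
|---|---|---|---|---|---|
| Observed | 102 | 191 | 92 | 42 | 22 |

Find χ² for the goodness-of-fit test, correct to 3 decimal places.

11.768

Expected counts E_i = n·p_i: 449×0.27 = 121.23, 449×0.35 = 157.15, 449×0.23 = 103.27, 449×0.10 = 44.9, 449×0.05 = 22.45.
χ² = (102−121.23)²/121.23 + (191−157.15)²/157.15 + (92−103.27)²/103.27 + (42−44.9)²/44.9 + (22−22.45)²/22.45
   = 3.0503 + 7.2913 + 1.2299 + 0.1873 + 0.0090
Sum = 11.768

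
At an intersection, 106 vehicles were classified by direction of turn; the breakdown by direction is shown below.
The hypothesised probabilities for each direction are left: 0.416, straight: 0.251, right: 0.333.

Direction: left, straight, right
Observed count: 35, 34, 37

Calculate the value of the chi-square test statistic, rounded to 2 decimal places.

4.01

Expected counts E_i = n·p_i: 106×0.416 = 44.096, 106×0.251 = 26.606, 106×0.333 = 35.298.
left: (35 − 44.096)²/44.096 = 82.737216/44.096 = 1.876
straight: (34 − 26.606)²/26.606 = 54.671236/26.606 = 2.055
right: (37 − 35.298)²/35.298 = 2.896804/35.298 = 0.082
Sum = 4.01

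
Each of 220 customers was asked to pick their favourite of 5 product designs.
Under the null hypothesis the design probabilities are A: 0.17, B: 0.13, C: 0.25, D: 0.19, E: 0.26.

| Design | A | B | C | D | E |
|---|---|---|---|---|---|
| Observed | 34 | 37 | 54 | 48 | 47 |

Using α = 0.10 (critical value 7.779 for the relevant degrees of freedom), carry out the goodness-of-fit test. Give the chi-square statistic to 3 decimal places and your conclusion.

Expected counts E_i = n·p_i: 220×0.17 = 37.4, 220×0.13 = 28.6, 220×0.25 = 55, 220×0.19 = 41.8, 220×0.26 = 57.2.
A: (34 − 37.4)²/37.4 = 11.56/37.4 = 0.3091
B: (37 − 28.6)²/28.6 = 70.56/28.6 = 2.4671
C: (54 − 55)²/55 = 1/55 = 0.0182
D: (48 − 41.8)²/41.8 = 38.44/41.8 = 0.9196
E: (47 − 57.2)²/57.2 = 104.04/57.2 = 1.8189
Sum = 5.533
df = 4. Since 5.533 < 7.779, we do not reject H₀.

5.533; do not reject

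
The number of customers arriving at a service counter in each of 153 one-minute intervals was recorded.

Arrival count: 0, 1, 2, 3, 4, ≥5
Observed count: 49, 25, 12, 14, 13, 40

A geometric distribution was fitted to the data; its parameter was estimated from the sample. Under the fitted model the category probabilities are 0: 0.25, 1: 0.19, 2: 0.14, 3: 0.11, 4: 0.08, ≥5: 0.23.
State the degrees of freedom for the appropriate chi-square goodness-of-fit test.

4

There are k = 6 categories and 1 parameter estimated from the data, so df = 6 − 1 − 1 = 4.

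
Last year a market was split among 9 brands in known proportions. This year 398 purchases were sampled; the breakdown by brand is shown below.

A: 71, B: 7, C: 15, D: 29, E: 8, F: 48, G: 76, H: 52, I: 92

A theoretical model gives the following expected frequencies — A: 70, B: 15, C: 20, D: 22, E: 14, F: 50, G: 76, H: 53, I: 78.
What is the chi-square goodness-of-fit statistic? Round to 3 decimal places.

12.941

A: (71 − 70)²/70 = 1/70 = 0.0143
B: (7 − 15)²/15 = 64/15 = 4.2667
C: (15 − 20)²/20 = 25/20 = 1.2500
D: (29 − 22)²/22 = 49/22 = 2.2273
E: (8 − 14)²/14 = 36/14 = 2.5714
F: (48 − 50)²/50 = 4/50 = 0.0800
G: (76 − 76)²/76 = 0/76 = 0.0000
H: (52 − 53)²/53 = 1/53 = 0.0189
I: (92 − 78)²/78 = 196/78 = 2.5128
Sum = 12.941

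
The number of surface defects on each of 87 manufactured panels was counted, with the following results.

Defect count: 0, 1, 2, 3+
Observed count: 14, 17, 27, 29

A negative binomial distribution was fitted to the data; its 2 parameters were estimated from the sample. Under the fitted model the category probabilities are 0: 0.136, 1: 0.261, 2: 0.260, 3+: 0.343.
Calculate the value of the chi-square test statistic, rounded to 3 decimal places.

2.703

Expected counts E_i = n·p_i: 87×0.136 = 11.832, 87×0.261 = 22.707, 87×0.260 = 22.62, 87×0.343 = 29.841.
0: (14 − 11.832)²/11.832 = 4.700224/11.832 = 0.3972
1: (17 − 22.707)²/22.707 = 32.569849/22.707 = 1.4344
2: (27 − 22.62)²/22.62 = 19.1844/22.62 = 0.8481
3+: (29 − 29.841)²/29.841 = 0.707281/29.841 = 0.0237
Sum = 2.703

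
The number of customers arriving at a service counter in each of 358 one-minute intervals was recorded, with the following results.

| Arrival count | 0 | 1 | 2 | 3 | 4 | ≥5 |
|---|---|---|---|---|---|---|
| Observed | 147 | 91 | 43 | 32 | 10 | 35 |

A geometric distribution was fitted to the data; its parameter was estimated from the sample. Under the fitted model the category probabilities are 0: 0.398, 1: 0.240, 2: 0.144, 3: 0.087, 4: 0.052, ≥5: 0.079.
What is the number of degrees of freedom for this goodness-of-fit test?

4

There are k = 6 categories and 1 parameter estimated from the data, so df = 6 − 1 − 1 = 4.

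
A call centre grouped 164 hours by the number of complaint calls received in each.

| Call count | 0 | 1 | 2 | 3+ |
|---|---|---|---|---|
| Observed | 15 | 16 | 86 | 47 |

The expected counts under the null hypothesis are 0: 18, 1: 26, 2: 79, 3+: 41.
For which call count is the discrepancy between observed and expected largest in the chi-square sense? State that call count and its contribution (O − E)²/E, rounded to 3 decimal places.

cat         O        E   (O−E)²/E
0          15       18     0.5000
1          16       26     3.8462
2          86       79     0.6203
3+         47       41     0.8780
The largest term is for 1: 3.846.

1, 3.846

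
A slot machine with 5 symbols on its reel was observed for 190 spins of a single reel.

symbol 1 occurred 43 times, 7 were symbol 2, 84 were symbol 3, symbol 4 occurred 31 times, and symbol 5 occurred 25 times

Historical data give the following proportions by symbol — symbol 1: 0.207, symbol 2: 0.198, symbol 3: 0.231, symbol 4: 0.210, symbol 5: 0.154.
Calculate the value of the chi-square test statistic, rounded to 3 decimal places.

64.526

Expected counts E_i = n·p_i: 190×0.207 = 39.33, 190×0.198 = 37.62, 190×0.231 = 43.89, 190×0.210 = 39.9, 190×0.154 = 29.26.
χ² = (43−39.33)²/39.33 + (7−37.62)²/37.62 + (84−43.89)²/43.89 + (31−39.9)²/39.9 + (25−29.26)²/29.26
   = 0.3425 + 24.9225 + 36.6556 + 1.9852 + 0.6202
Sum = 64.526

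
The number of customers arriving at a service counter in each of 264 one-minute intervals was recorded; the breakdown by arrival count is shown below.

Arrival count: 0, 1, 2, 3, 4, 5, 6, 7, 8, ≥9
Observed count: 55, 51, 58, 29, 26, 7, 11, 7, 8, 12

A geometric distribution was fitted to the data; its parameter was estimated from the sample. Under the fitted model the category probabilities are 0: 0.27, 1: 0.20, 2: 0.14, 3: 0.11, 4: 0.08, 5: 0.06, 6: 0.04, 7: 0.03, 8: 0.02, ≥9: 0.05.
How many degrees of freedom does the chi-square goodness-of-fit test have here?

8

There are k = 10 categories and 1 parameter estimated from the data, so df = 10 − 1 − 1 = 8.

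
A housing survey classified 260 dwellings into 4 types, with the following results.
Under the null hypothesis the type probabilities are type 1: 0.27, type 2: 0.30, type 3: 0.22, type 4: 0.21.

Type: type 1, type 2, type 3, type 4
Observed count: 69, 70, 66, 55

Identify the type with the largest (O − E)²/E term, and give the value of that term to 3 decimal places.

Expected counts E_i = n·p_i: 260×0.27 = 70.2, 260×0.30 = 78, 260×0.22 = 57.2, 260×0.21 = 54.6.
type 1: (69 − 70.2)²/70.2 = 1.44/70.2 = 0.0205
type 2: (70 − 78)²/78 = 64/78 = 0.8205
type 3: (66 − 57.2)²/57.2 = 77.44/57.2 = 1.3538
type 4: (55 − 54.6)²/54.6 = 0.16/54.6 = 0.0029
The largest term is for type 3: 1.354.

type 3, 1.354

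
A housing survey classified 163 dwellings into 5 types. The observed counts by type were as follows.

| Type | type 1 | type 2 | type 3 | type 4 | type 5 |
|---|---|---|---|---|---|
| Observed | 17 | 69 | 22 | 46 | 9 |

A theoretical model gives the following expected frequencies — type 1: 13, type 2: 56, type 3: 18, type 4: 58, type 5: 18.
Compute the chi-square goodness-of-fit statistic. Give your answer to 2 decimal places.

12.12

type 1: (17 − 13)²/13 = 16/13 = 1.231
type 2: (69 − 56)²/56 = 169/56 = 3.018
type 3: (22 − 18)²/18 = 16/18 = 0.889
type 4: (46 − 58)²/58 = 144/58 = 2.483
type 5: (9 − 18)²/18 = 81/18 = 4.500
Sum = 12.12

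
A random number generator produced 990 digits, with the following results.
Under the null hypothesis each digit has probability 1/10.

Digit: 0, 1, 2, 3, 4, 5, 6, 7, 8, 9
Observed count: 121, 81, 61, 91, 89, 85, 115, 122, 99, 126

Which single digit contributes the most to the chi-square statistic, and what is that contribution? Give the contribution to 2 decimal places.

2, 14.59

Expected count for each of the 10 categories: 990/10 = 99.
cat         O        E   (O−E)²/E
0         121       99      4.889
1          81       99      3.273
2          61       99     14.586
3          91       99      0.646
4          89       99      1.010
5          85       99      1.980
6         115       99      2.586
7         122       99      5.343
8          99       99      0.000
9         126       99      7.364
The largest term is for 2: 14.59.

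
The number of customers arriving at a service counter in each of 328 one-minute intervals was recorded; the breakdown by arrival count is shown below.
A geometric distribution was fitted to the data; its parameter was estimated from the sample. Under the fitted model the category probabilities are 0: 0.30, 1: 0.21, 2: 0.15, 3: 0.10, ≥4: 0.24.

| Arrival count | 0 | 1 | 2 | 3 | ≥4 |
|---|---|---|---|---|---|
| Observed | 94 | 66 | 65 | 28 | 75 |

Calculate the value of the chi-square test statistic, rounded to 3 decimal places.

6.269

Expected counts E_i = n·p_i: 328×0.30 = 98.4, 328×0.21 = 68.88, 328×0.15 = 49.2, 328×0.10 = 32.8, 328×0.24 = 78.72.
cat         O        E   (O−E)²/E
0          94     98.4     0.1967
1          66    68.88     0.1204
2          65     49.2     5.0740
3          28     32.8     0.7024
≥4         75    78.72     0.1758
Sum = 6.269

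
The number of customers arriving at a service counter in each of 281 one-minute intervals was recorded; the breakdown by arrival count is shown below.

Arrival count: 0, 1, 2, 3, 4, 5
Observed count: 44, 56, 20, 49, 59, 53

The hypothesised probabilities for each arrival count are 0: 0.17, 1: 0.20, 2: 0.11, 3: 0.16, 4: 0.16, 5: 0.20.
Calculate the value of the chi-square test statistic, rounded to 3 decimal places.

9.079

Expected counts E_i = n·p_i: 281×0.17 = 47.77, 281×0.20 = 56.2, 281×0.11 = 30.91, 281×0.16 = 44.96, 281×0.16 = 44.96, 281×0.20 = 56.2.
cat         O        E   (O−E)²/E
0          44    47.77     0.2975
1          56     56.2     0.0007
2          20    30.91     3.8508
3          49    44.96     0.3630
4          59    44.96     4.3844
5          53     56.2     0.1822
Sum = 9.079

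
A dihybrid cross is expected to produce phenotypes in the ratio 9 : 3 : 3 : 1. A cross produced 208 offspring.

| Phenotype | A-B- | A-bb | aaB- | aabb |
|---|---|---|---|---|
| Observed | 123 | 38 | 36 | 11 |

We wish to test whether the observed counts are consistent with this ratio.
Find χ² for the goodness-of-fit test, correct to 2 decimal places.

Ratio total = 16. Expected counts: 208×9/16 = 117, 208×3/16 = 39, 208×3/16 = 39, 208×1/16 = 13.
χ² = (123−117)²/117 + (38−39)²/39 + (36−39)²/39 + (11−13)²/13
   = 0.308 + 0.026 + 0.231 + 0.308
Sum = 0.87

0.87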